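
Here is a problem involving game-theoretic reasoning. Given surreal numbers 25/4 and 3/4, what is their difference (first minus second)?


x = 25/4, y = 3/4
Converting to common denominator: 4
x = 25/4, y = 3/4
x - y = 25/4 - 3/4 = 11/2

11/2


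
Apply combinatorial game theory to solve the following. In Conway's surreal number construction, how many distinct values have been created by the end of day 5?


Day 0: {|} = 0 is born. Count = 1.
Day n: the number of surreal numbers born by day n is 2^(n+1) - 1.
By day 0: 2^1 - 1 = 1
By day 1: 2^2 - 1 = 3
By day 2: 2^3 - 1 = 7
By day 3: 2^4 - 1 = 15
By day 4: 2^5 - 1 = 31
By day 5: 2^6 - 1 = 63
By day 5: 63 surreal numbers.

63


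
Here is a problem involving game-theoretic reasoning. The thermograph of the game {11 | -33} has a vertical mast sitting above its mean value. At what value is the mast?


Game = {11 | -33}, a switch {a | b} with numbers a > b.
Its thermograph has left wall a - t and right wall b + t, which meet at t = (a - b)/2, where both equal (a + b)/2. So the mast (mean value) is at (a + b)/2.
Mean = (11 + (-33))/2 = -22/2 = -11

-11


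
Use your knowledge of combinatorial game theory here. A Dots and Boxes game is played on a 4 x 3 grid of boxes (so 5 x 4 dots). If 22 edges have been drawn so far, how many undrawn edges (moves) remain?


Grid: 4 x 3 boxes, i.e. 5 rows and 4 columns of dots.
Horizontal edges: (rows + 1) * cols = 5 * 3 = 15
Vertical edges: rows * (cols + 1) = 4 * 4 = 16
Total edges: 15 + 16 = 31
Edges drawn: 22
Remaining: 31 - 22 = 9

9


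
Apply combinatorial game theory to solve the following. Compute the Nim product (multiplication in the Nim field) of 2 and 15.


Nim multiplication is bilinear over XOR: (u XOR v) * w = (u*w) XOR (v*w).
So we split each operand into its bit components and XOR the pairwise Nim products.
2 = 2 (as XOR of powers of 2).
15 = 1 + 2 + 4 + 8 (as XOR of powers of 2).
Using the standard Nim-product table on single bits:
  2*2 = 3,   2*4 = 8,   2*8 = 12,
  4*4 = 6,   4*8 = 11,  8*8 = 13,
and  1*x = x (identity), k*l = l*k (commutative).
Pairwise Nim products:
  2 * 1 = 2
  2 * 2 = 3
  2 * 4 = 8
  2 * 8 = 12
XOR them: 2 XOR 3 XOR 8 XOR 12 = 5.
Result: 2 * 15 = 5 (in Nim).

5


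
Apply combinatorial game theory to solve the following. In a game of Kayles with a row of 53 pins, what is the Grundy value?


Kayles: a move removes 1 or 2 adjacent pins from a contiguous row.
Removing pins from a row of k leaves two independent rows (a, b) with a + b = k - 1 (one pin) or a + b = k - 2 (two pins); an end removal gives a = 0.
By Sprague-Grundy, G(k) = mex{ G(a) XOR G(b) } over all these splits. G(0) = 0.
G(1): splits (0,0):0^0=0 -> mex({0}) = 1
G(2): splits (0,1):0^1=1 (0,0):0^0=0 -> mex({0, 1}) = 2
G(3): splits (0,2):0^2=2 (1,1):1^1=0 (0,1):0^1=1 -> mex({0, 1, 2}) = 3
G(4): splits (0,3):0^3=3 (1,2):1^2=3 (0,2):0^2=2 (1,1):1^1=0 -> mex({0, 2, 3}) = 1
G(5): splits (0,4):0^1=1 (1,3):1^3=2 (2,2):2^2=0 (0,3):0^3=3 (1,2):1^2=3 -> mex({0, 1, 2, 3}) = 4
G(6) = mex({0, 1, 2, 4}) = 3
G(7) = mex({0, 1, 3, 4, 5}) = 2
G(8) = mex({0, 2, 3, 5, 6}) = 1
G(9) = mex({0, 1, 2, 3, 6, 7}) = 4
G(10) = mex({0, 1, 3, 4, 5, 7}) = 2
G(11) = mex({0, 1, 2, 3, 4, 5}) = 6
G(12) = mex({0, 1, 2, 3, 5, 6, 7}) = 4
G(13) = mex({0, 2, 3, 4, 6, 7}) = 1
G(14) = mex({0, 1, 4, 5, 6, 7}) = 2
G(15) = mex({0, 1, 2, 3, 4, 5, 6}) = 7
G(16) = mex({0, 2, 3, 5, 6, 7}) = 1
G(17) = mex({0, 1, 2, 3, 5, 6, 7}) = 4
G(18) = mex({0, 1, 2, 4, 5, 6}) = 3
G(19) = mex({0, 1, 3, 4, 5, 7}) = 2
G(20) = mex({0, 2, 3, 4, 5, 6, 7}) = 1
G(21) = mex({0, 1, 2, 3, 5, 6, 7}) = 4
G(22) = mex({0, 1, 2, 3, 4, 5, 7}) = 6
G(23) = mex({0, 1, 2, 3, 4, 5, 6}) = 7
G(24) = mex({0, 1, 2, 3, 5, 6, 7}) = 4
G(25) = mex({0, 2, 3, 4, 6, 7}) = 1
G(26) = mex({0, 1, 3, 4, 5, 6, 7}) = 2
G(27) = mex({0, 1, 2, 3, 4, 5, 6, 7}) = 8
G(28) = mex({0, 1, 2, 3, 4, 6, 7, 8}) = 5
G(29) = mex({0, 1, 2, 3, 5, 6, 7, 8, 9}) = 4
G(30) = mex({0, 1, 2, 3, 4, 5, 6, 9, 10}) = 7
G(31) = mex({0, 1, 3, 4, 5, 7, 10, 11}) = 2
G(32) = mex({0, 2, 3, 4, 5, 6, 7, 9, 11}) = 1
G(33) = mex({0, 1, 2, 3, 4, 5, 6, 7, 9, 12}) = 8
G(34) = mex({0, 1, 2, 3, 4, 5, 7, 8, 11, 12}) = 6
G(35) = mex({0, 1, 2, 3, 4, 5, 6, 8, 9, 10, 11}) = 7
G(36) = mex({0, 1, 2, 3, 5, 6, 7, 9, 10}) = 4
G(37) = mex({0, 2, 3, 4, 6, 7, 9, 10, 11, 12}) = 1
G(38) = mex({0, 1, 3, 4, 5, 6, 7, 9, 10, 11, 12}) = 2
G(39) = mex({0, 1, 2, 4, 5, 6, 7, 9, 10, 12, 14}) = 3
G(40) = mex({0, 2, 3, 4, 6, 7, 11, 12, 14}) = 1
G(41) = mex({0, 1, 2, 3, 5, 6, 7, 9, 10, 11, 12}) = 4
G(42) = mex({0, 1, 2, 3, 4, 5, 6, 9, 10}) = 7
G(43) = mex({0, 1, 3, 4, 5, 7, 9, 10, 12, 15}) = 2
G(44) = mex({0, 2, 3, 4, 5, 6, 7, 9, 10, 12, 15}) = 1
G(45) = mex({0, 1, 2, 3, 4, 5, 6, 7, 9, 10, 12, 14}) = 8
G(46) = mex({0, 1, 3, 4, 5, 7, 8, 11, 12, 14}) = 2
G(47) = mex({0, 1, 2, 3, 4, 5, 6, 8, 9, 10, 11, 12}) = 7
G(48) = mex({0, 1, 2, 3, 5, 6, 7, 9, 10}) = 4
G(49) = mex({0, 2, 3, 4, 6, 7, 9, 10, 11, 12, 15}) = 1
G(50) = mex({0, 1, 4, 5, 6, 7, 9, 11, 12, 14, 15}) = 2
G(51) = mex({0, 1, 2, 3, 4, 5, 6, 7, 9, 12, 14, 15}) = 8
G(52) = mex({0, 2, 3, 4, 5, 6, 7, 8, 11, 12, 15}) = 1
G(53) = mex({0, 1, 2, 3, 5, 6, 7, 8, 9, 10, 11, 12}) = 4
Therefore G(53) = 4.

4


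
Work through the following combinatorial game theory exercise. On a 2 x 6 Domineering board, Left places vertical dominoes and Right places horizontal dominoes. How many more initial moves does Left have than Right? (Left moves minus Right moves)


Board is 2 x 6 (rows x cols).
Left (vertical) placements: (rows-1) * cols = 1 * 6 = 6
Right (horizontal) placements: rows * (cols-1) = 2 * 5 = 10
Advantage = Left - Right = 6 - 10 = -4

-4


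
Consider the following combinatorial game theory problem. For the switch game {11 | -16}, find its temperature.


The game is {11 | -16}, a switch {a | b} with numbers a > b.
Cooling {a | b} by t gives {a - t | b + t}, which stops being hot when a - t = b + t, i.e. at t = (a - b)/2. So the temperature of a switch is (a - b)/2.
Temperature = (Left option - Right option) / 2
= (11 - (-16)) / 2
= 27 / 2
= 27/2

27/2


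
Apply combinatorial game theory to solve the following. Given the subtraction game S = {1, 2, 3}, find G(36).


The subtraction set is S = {1, 2, 3}.
G(k) = mex{ G(k - s) : s in S, s <= k }. We compute iteratively: G(0) = 0.
G(1) = mex({0}) = 1
G(2) = mex({0, 1}) = 2
G(3) = mex({0, 1, 2}) = 3
G(4) = mex({1, 2, 3}) = 0
G(5) = mex({0, 2, 3}) = 1
G(6) = mex({0, 1, 3}) = 2
Observe that G(4)..G(6) = 0, 1, 2 repeats G(0)..G(2) = 0, 1, 2.
For k >= max(S) = 3, G(k) is determined by the previous 3 values G(k-3)..G(k-1); a window of 3 consecutive values has recurred shifted by 4, so by induction G(k + 4) = G(k) for all k >= 0: the sequence is periodic from the start with period 4.
One period: G(0..3) = 0, 1, 2, 3.
36 mod 4 = 0, so G(36) = G(0) = 0.

0


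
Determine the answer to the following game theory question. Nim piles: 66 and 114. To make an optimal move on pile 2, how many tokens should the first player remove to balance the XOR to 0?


Piles: 66 and 114
Current XOR: 66 XOR 114 = 48 (non-zero, so this is an N-position).
To make the XOR zero, we need to find a move that balances the piles.
For pile 2 (size 114): target = 114 XOR 48 = 66
We reduce pile 2 from 114 to 66.
Tokens removed: 114 - 66 = 48
Verification: 66 XOR 66 = 0

48


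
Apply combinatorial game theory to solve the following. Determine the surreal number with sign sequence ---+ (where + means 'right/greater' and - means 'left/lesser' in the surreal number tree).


Sign expansion: ---+
Rule: track bounds (lo, hi), initially (-inf, +inf). On '+', the current value becomes lo and we move to the simplest number in (value, hi): value + 1 if hi = +inf, otherwise the midpoint (value + hi)/2. On '-', the current value becomes hi and we move to value - 1 if lo = -inf, otherwise the midpoint (lo + value)/2.
Start at 0.
Step 1: sign = -, move left. Bounds: (-inf, 0). Value = -1
Step 2: sign = -, move left. Bounds: (-inf, -1). Value = -2
Step 3: sign = -, move left. Bounds: (-inf, -2). Value = -3
Step 4: sign = +, move right. Bounds: (-3, -2). Value = -5/2
The surreal number with sign expansion ---+ is -5/2.

-5/2


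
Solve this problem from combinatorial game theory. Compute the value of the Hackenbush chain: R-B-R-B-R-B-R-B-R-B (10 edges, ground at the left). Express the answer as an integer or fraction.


Edges (from ground): R-B-R-B-R-B-R-B-R-B
By Berlekamp's sign-expansion rule, a Blue-Red Hackenbush stalk has the value of the surreal number whose sign sequence is the edge sequence with B -> + and R -> -.
Sign sequence: -+-+-+-+-+
Trace the sign expansion in the surreal number tree, starting from 0:
Edge 1: R (sign -) -> bounds (-inf, 0), value = -1
Edge 2: B (sign +) -> bounds (-1, 0), value = -1/2
Edge 3: R (sign -) -> bounds (-1, -1/2), value = -3/4
Edge 4: B (sign +) -> bounds (-3/4, -1/2), value = -5/8
Edge 5: R (sign -) -> bounds (-3/4, -5/8), value = -11/16
Edge 6: B (sign +) -> bounds (-11/16, -5/8), value = -21/32
Edge 7: R (sign -) -> bounds (-11/16, -21/32), value = -43/64
Edge 8: B (sign +) -> bounds (-43/64, -21/32), value = -85/128
Edge 9: R (sign -) -> bounds (-43/64, -85/128), value = -171/256
Edge 10: B (sign +) -> bounds (-171/256, -85/128), value = -341/512
Game value = -341/512

-341/512


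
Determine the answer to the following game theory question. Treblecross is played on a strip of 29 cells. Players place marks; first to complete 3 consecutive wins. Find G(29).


Treblecross: place X on empty cells; 3-in-a-row wins.
Playing within two cells of an existing X lets the opponent win at once, so sensible play treats the cells i-2..i+2 around each X as dead. The player left with no safe cell loses, so this is a normal-play take-away game on strips of safe cells.
Placing X at cell i (0-indexed) of a strip of k safe cells leaves independent strips of sizes max(0, i-2) and max(0, k-i-3). Hence G(k) = mex{ G(max(0,i-2)) XOR G(max(0,k-i-3)) : 0 <= i < k }, with G(0) = 0.
G(1): splits (0,0):0^0=0 -> mex({0}) = 1
G(2): splits (0,0):0^0=0 -> mex({0}) = 1
G(3): splits (0,0):0^0=0 -> mex({0}) = 1
G(4): splits (0,1):0^1=1 (0,0):0^0=0 -> mex({0, 1}) = 2
G(5): splits (0,2):0^1=1 (0,1):0^1=1 (0,0):0^0=0 -> mex({0, 1}) = 2
G(6) = mex({1}) = 0
G(7) = mex({0, 1, 2}) = 3
G(8) = mex({0, 1, 2}) = 3
G(9) = mex({0, 2}) = 1
G(10) = mex({0, 2, 3}) = 1
G(11) = mex({0, 3}) = 1
G(12) = mex({1, 3}) = 0
G(13) = mex({0, 1, 2, 3}) = 4
G(14) = mex({0, 1, 2}) = 3
G(15) = mex({0, 1, 2}) = 3
G(16) = mex({0, 1, 2, 4}) = 3
G(17) = mex({0, 1, 3, 4}) = 2
G(18) = mex({0, 1, 3, 4}) = 2
G(19) = mex({0, 1, 3, 5}) = 2
G(20) = mex({0, 1, 2, 3, 5}) = 4
G(21) = mex({0, 1, 2, 3, 5}) = 4
G(22) = mex({1, 2, 6}) = 0
G(23) = mex({0, 1, 2, 3, 4, 6}) = 5
G(24) = mex({0, 1, 2, 3, 4}) = 5
G(25) = mex({0, 1, 3, 4, 7}) = 2
G(26) = mex({0, 1, 3, 4, 5, 7}) = 2
G(27) = mex({0, 1, 3, 5}) = 2
G(28) = mex({0, 1, 2, 5}) = 3
G(29) = mex({0, 1, 2, 4, 5, 6}) = 3
Therefore G(29) = 3.

3


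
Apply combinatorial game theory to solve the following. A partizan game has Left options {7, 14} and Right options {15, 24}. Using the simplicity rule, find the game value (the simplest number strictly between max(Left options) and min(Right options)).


Left options: {7, 14}, max = 14
Right options: {15, 24}, min = 15
All options are numbers and max(Left) < min(Right), so by the simplicity theorem the value is the simplest (earliest-born) number strictly between 14 and 15.
No integer lies strictly between 14 and 15, so the value is the dyadic rational m/2^k in the interval with the smallest k (then m odd); search k = 1, 2, ...:
Denominator 2: 29/2 lies strictly between 14 and 15 -- found.
The simplest number in the interval is 29/2.
Game value = 29/2

29/2


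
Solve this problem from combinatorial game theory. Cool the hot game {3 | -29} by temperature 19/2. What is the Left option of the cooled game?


Original game: {3 | -29} (a switch {a | b} with a > b).
Cooling by t (for t below the temperature (a - b)/2 = 16) taxes each move by t: {a | b} cooled by t is {a - t | b + t}.
Cooling amount: t = 19/2
Cooled Left option: 3 - 19/2 = -13/2
Cooled Right option: -29 + 19/2 = -39/2
Cooled game: {-13/2 | -39/2}
Left option = -13/2

-13/2


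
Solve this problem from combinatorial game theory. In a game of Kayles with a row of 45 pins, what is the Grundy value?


Kayles: a move removes 1 or 2 adjacent pins from a contiguous row.
Removing pins from a row of k leaves two independent rows (a, b) with a + b = k - 1 (one pin) or a + b = k - 2 (two pins); an end removal gives a = 0.
By Sprague-Grundy, G(k) = mex{ G(a) XOR G(b) } over all these splits. G(0) = 0.
G(1): splits (0,0):0^0=0 -> mex({0}) = 1
G(2): splits (0,1):0^1=1 (0,0):0^0=0 -> mex({0, 1}) = 2
G(3): splits (0,2):0^2=2 (1,1):1^1=0 (0,1):0^1=1 -> mex({0, 1, 2}) = 3
G(4): splits (0,3):0^3=3 (1,2):1^2=3 (0,2):0^2=2 (1,1):1^1=0 -> mex({0, 2, 3}) = 1
G(5): splits (0,4):0^1=1 (1,3):1^3=2 (2,2):2^2=0 (0,3):0^3=3 (1,2):1^2=3 -> mex({0, 1, 2, 3}) = 4
G(6) = mex({0, 1, 2, 4}) = 3
G(7) = mex({0, 1, 3, 4, 5}) = 2
G(8) = mex({0, 2, 3, 5, 6}) = 1
G(9) = mex({0, 1, 2, 3, 6, 7}) = 4
G(10) = mex({0, 1, 3, 4, 5, 7}) = 2
G(11) = mex({0, 1, 2, 3, 4, 5}) = 6
G(12) = mex({0, 1, 2, 3, 5, 6, 7}) = 4
G(13) = mex({0, 2, 3, 4, 6, 7}) = 1
G(14) = mex({0, 1, 4, 5, 6, 7}) = 2
G(15) = mex({0, 1, 2, 3, 4, 5, 6}) = 7
G(16) = mex({0, 2, 3, 5, 6, 7}) = 1
G(17) = mex({0, 1, 2, 3, 5, 6, 7}) = 4
G(18) = mex({0, 1, 2, 4, 5, 6}) = 3
G(19) = mex({0, 1, 3, 4, 5, 7}) = 2
G(20) = mex({0, 2, 3, 4, 5, 6, 7}) = 1
G(21) = mex({0, 1, 2, 3, 5, 6, 7}) = 4
G(22) = mex({0, 1, 2, 3, 4, 5, 7}) = 6
G(23) = mex({0, 1, 2, 3, 4, 5, 6}) = 7
G(24) = mex({0, 1, 2, 3, 5, 6, 7}) = 4
G(25) = mex({0, 2, 3, 4, 6, 7}) = 1
G(26) = mex({0, 1, 3, 4, 5, 6, 7}) = 2
G(27) = mex({0, 1, 2, 3, 4, 5, 6, 7}) = 8
G(28) = mex({0, 1, 2, 3, 4, 6, 7, 8}) = 5
G(29) = mex({0, 1, 2, 3, 5, 6, 7, 8, 9}) = 4
G(30) = mex({0, 1, 2, 3, 4, 5, 6, 9, 10}) = 7
G(31) = mex({0, 1, 3, 4, 5, 7, 10, 11}) = 2
G(32) = mex({0, 2, 3, 4, 5, 6, 7, 9, 11}) = 1
G(33) = mex({0, 1, 2, 3, 4, 5, 6, 7, 9, 12}) = 8
G(34) = mex({0, 1, 2, 3, 4, 5, 7, 8, 11, 12}) = 6
G(35) = mex({0, 1, 2, 3, 4, 5, 6, 8, 9, 10, 11}) = 7
G(36) = mex({0, 1, 2, 3, 5, 6, 7, 9, 10}) = 4
G(37) = mex({0, 2, 3, 4, 6, 7, 9, 10, 11, 12}) = 1
G(38) = mex({0, 1, 3, 4, 5, 6, 7, 9, 10, 11, 12}) = 2
G(39) = mex({0, 1, 2, 4, 5, 6, 7, 9, 10, 12, 14}) = 3
G(40) = mex({0, 2, 3, 4, 6, 7, 11, 12, 14}) = 1
G(41) = mex({0, 1, 2, 3, 5, 6, 7, 9, 10, 11, 12}) = 4
G(42) = mex({0, 1, 2, 3, 4, 5, 6, 9, 10}) = 7
G(43) = mex({0, 1, 3, 4, 5, 7, 9, 10, 12, 15}) = 2
G(44) = mex({0, 2, 3, 4, 5, 6, 7, 9, 10, 12, 15}) = 1
G(45) = mex({0, 1, 2, 3, 4, 5, 6, 7, 9, 10, 12, 14}) = 8
Therefore G(45) = 8.

8


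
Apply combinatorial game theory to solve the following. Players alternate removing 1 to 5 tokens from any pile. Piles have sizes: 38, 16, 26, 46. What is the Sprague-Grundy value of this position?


Subtraction set: {1, 2, 3, 4, 5}
For this subtraction set, G(n) = n mod 6 (period = max + 1 = 6).
Pile 1 (size 38): G(38) = 38 mod 6 = 2
Pile 2 (size 16): G(16) = 16 mod 6 = 4
Pile 3 (size 26): G(26) = 26 mod 6 = 2
Pile 4 (size 46): G(46) = 46 mod 6 = 4
Total Grundy value = XOR of all: 2 XOR 4 XOR 2 XOR 4 = 0

0


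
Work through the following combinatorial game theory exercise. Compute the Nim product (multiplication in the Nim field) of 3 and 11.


Nim multiplication is bilinear over XOR: (u XOR v) * w = (u*w) XOR (v*w).
So we split each operand into its bit components and XOR the pairwise Nim products.
3 = 1 + 2 (as XOR of powers of 2).
11 = 1 + 2 + 8 (as XOR of powers of 2).
Using the standard Nim-product table on single bits:
  2*2 = 3,   2*4 = 8,   2*8 = 12,
  4*4 = 6,   4*8 = 11,  8*8 = 13,
and  1*x = x (identity), k*l = l*k (commutative).
Pairwise Nim products:
  1 * 1 = 1
  1 * 2 = 2
  1 * 8 = 8
  2 * 1 = 2
  2 * 2 = 3
  2 * 8 = 12
XOR them: 1 XOR 2 XOR 8 XOR 2 XOR 3 XOR 12 = 6.
Result: 3 * 11 = 6 (in Nim).

6


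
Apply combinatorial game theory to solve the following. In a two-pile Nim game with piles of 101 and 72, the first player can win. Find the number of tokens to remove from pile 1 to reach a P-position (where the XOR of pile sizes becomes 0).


Piles: 101 and 72
Current XOR: 101 XOR 72 = 45 (non-zero, so this is an N-position).
To make the XOR zero, we need to find a move that balances the piles.
For pile 1 (size 101): target = 101 XOR 45 = 72
We reduce pile 1 from 101 to 72.
Tokens removed: 101 - 72 = 29
Verification: 72 XOR 72 = 0

29


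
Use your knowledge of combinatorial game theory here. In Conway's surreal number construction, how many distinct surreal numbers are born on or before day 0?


Day 0: {|} = 0 is born. Count = 1.
Day n: the number of surreal numbers born by day n is 2^(n+1) - 1.
By day 0: 2^1 - 1 = 1
By day 0: 1 surreal numbers.

1


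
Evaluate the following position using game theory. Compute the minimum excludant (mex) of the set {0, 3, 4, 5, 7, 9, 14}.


Set = {0, 3, 4, 5, 7, 9, 14}
0 is in the set.
1 is NOT in the set. This is the mex.
mex = 1

1


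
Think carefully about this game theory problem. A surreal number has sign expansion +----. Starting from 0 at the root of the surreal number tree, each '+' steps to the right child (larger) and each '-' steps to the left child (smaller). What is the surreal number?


Sign expansion: +----
Rule: track bounds (lo, hi), initially (-inf, +inf). On '+', the current value becomes lo and we move to the simplest number in (value, hi): value + 1 if hi = +inf, otherwise the midpoint (value + hi)/2. On '-', the current value becomes hi and we move to value - 1 if lo = -inf, otherwise the midpoint (lo + value)/2.
Start at 0.
Step 1: sign = +, move right. Bounds: (0, +inf). Value = 1
Step 2: sign = -, move left. Bounds: (0, 1). Value = 1/2
Step 3: sign = -, move left. Bounds: (0, 1/2). Value = 1/4
Step 4: sign = -, move left. Bounds: (0, 1/4). Value = 1/8
Step 5: sign = -, move left. Bounds: (0, 1/8). Value = 1/16
The surreal number with sign expansion +---- is 1/16.

1/16


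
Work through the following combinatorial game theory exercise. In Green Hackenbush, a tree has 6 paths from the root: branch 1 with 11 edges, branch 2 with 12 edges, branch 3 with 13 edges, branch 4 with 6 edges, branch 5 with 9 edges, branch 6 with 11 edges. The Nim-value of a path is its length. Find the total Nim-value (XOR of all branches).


The tree has 6 branches from the ground vertex.
In Green Hackenbush, the Nim-value of a simple path of length k is k.
Branch 1: length 11, Nim-value = 11
Branch 2: length 12, Nim-value = 12
Branch 3: length 13, Nim-value = 13
Branch 4: length 6, Nim-value = 6
Branch 5: length 9, Nim-value = 9
Branch 6: length 11, Nim-value = 11
Total Nim-value = XOR of all branch values:
0 XOR 11 = 11
11 XOR 12 = 7
7 XOR 13 = 10
10 XOR 6 = 12
12 XOR 9 = 5
5 XOR 11 = 14
Nim-value of the tree = 14

14


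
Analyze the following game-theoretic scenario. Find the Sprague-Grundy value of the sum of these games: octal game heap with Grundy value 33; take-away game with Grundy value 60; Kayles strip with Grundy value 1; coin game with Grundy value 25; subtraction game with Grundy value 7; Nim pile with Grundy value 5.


By the Sprague-Grundy theorem, the Grundy value of a sum of games is the XOR of individual Grundy values.
octal game heap: Grundy value = 33. Running XOR: 0 XOR 33 = 33
take-away game: Grundy value = 60. Running XOR: 33 XOR 60 = 29
Kayles strip: Grundy value = 1. Running XOR: 29 XOR 1 = 28
coin game: Grundy value = 25. Running XOR: 28 XOR 25 = 5
subtraction game: Grundy value = 7. Running XOR: 5 XOR 7 = 2
Nim pile: Grundy value = 5. Running XOR: 2 XOR 5 = 7
The combined Grundy value is 7.

7


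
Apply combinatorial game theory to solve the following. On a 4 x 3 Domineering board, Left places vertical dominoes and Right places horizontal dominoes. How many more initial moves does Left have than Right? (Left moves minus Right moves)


Board is 4 x 3 (rows x cols).
Left (vertical) placements: (rows-1) * cols = 3 * 3 = 9
Right (horizontal) placements: rows * (cols-1) = 4 * 2 = 8
Advantage = Left - Right = 9 - 8 = 1

1


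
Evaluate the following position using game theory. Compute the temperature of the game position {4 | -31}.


The game is {4 | -31}, a switch {a | b} with numbers a > b.
Cooling {a | b} by t gives {a - t | b + t}, which stops being hot when a - t = b + t, i.e. at t = (a - b)/2. So the temperature of a switch is (a - b)/2.
Temperature = (Left option - Right option) / 2
= (4 - (-31)) / 2
= 35 / 2
= 35/2

35/2


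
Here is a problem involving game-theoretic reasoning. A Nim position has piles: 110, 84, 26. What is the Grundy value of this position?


We need the XOR (exclusive or) of all pile sizes.
After XOR-ing pile 1 (size 110): 0 XOR 110 = 110
After XOR-ing pile 2 (size 84): 110 XOR 84 = 58
After XOR-ing pile 3 (size 26): 58 XOR 26 = 32
The Nim-value of this position is 32.

32


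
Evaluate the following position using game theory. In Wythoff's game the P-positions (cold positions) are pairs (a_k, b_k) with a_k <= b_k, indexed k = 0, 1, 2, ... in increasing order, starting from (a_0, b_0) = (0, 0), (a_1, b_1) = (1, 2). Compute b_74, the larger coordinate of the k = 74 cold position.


By Wythoff's theorem, a_k = floor(k * phi) and b_k = floor(k * phi^2) = a_k + k, where phi = (1 + sqrt(5))/2 is the golden ratio.
phi = (1 + sqrt(5))/2 = 1.618034
phi^2 = phi + 1 = 2.618034
k = 74
k * phi^2 = 74 * 2.618034 = 193.734515
b_74 = floor(k * phi^2) = 193 (check: a_74 + k = 119 + 74 = 193)

193


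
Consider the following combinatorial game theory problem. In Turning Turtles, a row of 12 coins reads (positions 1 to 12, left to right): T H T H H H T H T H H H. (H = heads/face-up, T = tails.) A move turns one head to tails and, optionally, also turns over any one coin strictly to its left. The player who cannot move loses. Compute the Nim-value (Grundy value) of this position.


Coins: T H T H H H T H T H H H
Key fact: a single head at position k behaves exactly like a Nim heap of size k (turning it to T and optionally flipping a coin at j < k corresponds to moving the heap from k to j, or to 0), and heads combine as a disjunctive sum (two heads at the same place would cancel, matching j XOR j = 0). So the Nim-value is the XOR of the 1-indexed positions of the heads.
Face-up positions (1-indexed): [2, 4, 5, 6, 8, 10, 11, 12]
XOR 0 with 2: 0 XOR 2 = 2
XOR 2 with 4: 2 XOR 4 = 6
XOR 6 with 5: 6 XOR 5 = 3
XOR 3 with 6: 3 XOR 6 = 5
XOR 5 with 8: 5 XOR 8 = 13
XOR 13 with 10: 13 XOR 10 = 7
XOR 7 with 11: 7 XOR 11 = 12
XOR 12 with 12: 12 XOR 12 = 0
Nim-value = 0

0


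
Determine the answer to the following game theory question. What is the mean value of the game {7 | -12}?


Game = {7 | -12}, a switch {a | b} with numbers a > b.
Its thermograph has left wall a - t and right wall b + t, which meet at t = (a - b)/2, where both equal (a + b)/2. So the mast (mean value) is at (a + b)/2.
Mean = (7 + (-12))/2 = -5/2 = -5/2

-5/2


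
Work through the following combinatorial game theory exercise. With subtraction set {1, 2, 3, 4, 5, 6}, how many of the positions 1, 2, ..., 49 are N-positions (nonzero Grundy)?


Subtraction set S = {1, 2, 3, 4, 5, 6}, so G(n) = n mod 7.
G(n) = 0 when n is a multiple of 7.
Multiples of 7 in [1, 49]: 7
N-positions (nonzero Grundy) = 49 - 7 = 42

42


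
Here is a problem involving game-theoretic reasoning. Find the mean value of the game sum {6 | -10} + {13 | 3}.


G1 = {6 | -10}, G2 = {13 | 3}
Each is a switch {a | b} with numbers a > b; its mean value is (a + b)/2, and mean value is additive over game sums: m(G1 + G2) = m(G1) + m(G2).
Mean of G1 = (6 + (-10))/2 = -4/2 = -2
Mean of G2 = (13 + (3))/2 = 16/2 = 8
Mean of G1 + G2 = -2 + 8 = 6

6


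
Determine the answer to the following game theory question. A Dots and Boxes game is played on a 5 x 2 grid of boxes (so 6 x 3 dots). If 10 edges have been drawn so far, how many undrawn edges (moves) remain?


Grid: 5 x 2 boxes, i.e. 6 rows and 3 columns of dots.
Horizontal edges: (rows + 1) * cols = 6 * 2 = 12
Vertical edges: rows * (cols + 1) = 5 * 3 = 15
Total edges: 12 + 15 = 27
Edges drawn: 10
Remaining: 27 - 10 = 17

17


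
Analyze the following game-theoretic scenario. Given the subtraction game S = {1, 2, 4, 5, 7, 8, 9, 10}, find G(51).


The subtraction set is S = {1, 2, 4, 5, 7, 8, 9, 10}.
G(k) = mex{ G(k - s) : s in S, s <= k }. We compute iteratively: G(0) = 0.
G(1) = mex({0}) = 1
G(2) = mex({0, 1}) = 2
G(3) = mex({1, 2}) = 0
G(4) = mex({0, 2}) = 1
G(5) = mex({0, 1}) = 2
G(6) = mex({1, 2}) = 0
G(7) = mex({0, 2}) = 1
G(8) = mex({0, 1}) = 2
G(9) = mex({0, 1, 2}) = 3
G(10) = mex({0, 1, 2, 3}) = 4
G(11) = mex({0, 1, 2, 3, 4}) = 5
G(12) = mex({0, 1, 2, 4, 5}) = 3
G(13) = mex({0, 1, 2, 3, 5}) = 4
G(14) = mex({0, 1, 2, 3, 4}) = 5
G(15) = mex({0, 1, 2, 4, 5}) = 3
G(16) = mex({0, 1, 2, 3, 5}) = 4
G(17) = mex({1, 2, 3, 4}) = 0
G(18) = mex({0, 2, 3, 4, 5}) = 1
G(19) = mex({0, 1, 3, 4, 5}) = 2
G(20) = mex({1, 2, 3, 4, 5}) = 0
G(21) = mex({0, 2, 3, 4, 5}) = 1
G(22) = mex({0, 1, 3, 4, 5}) = 2
G(23) = mex({1, 2, 3, 4, 5}) = 0
G(24) = mex({0, 2, 3, 4, 5}) = 1
G(25) = mex({0, 1, 3, 4}) = 2
G(26) = mex({0, 1, 2, 4}) = 3
Observe that G(17)..G(26) = 0, 1, 2, 0, 1, 2, 0, 1, 2, 3 repeats G(0)..G(9) = 0, 1, 2, 0, 1, 2, 0, 1, 2, 3.
For k >= max(S) = 10, G(k) is determined by the previous 10 values G(k-10)..G(k-1); a window of 10 consecutive values has recurred shifted by 17, so by induction G(k + 17) = G(k) for all k >= 0: the sequence is periodic from the start with period 17.
One period: G(0..16) = 0, 1, 2, 0, 1, 2, 0, 1, 2, 3, 4, 5, 3, 4, 5, 3, 4.
51 mod 17 = 0, so G(51) = G(0) = 0.

0


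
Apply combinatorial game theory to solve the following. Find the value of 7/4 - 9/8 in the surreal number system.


x = 7/4, y = 9/8
Converting to common denominator: 8
x = 14/8, y = 9/8
x - y = 7/4 - 9/8 = 5/8

5/8


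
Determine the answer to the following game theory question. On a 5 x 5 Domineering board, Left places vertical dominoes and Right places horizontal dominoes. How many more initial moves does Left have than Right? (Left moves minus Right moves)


Board is 5 x 5 (rows x cols).
Left (vertical) placements: (rows-1) * cols = 4 * 5 = 20
Right (horizontal) placements: rows * (cols-1) = 5 * 4 = 20
Advantage = Left - Right = 20 - 20 = 0

0


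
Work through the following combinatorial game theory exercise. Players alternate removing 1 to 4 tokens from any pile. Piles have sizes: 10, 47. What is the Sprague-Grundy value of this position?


Subtraction set: {1, 2, 3, 4}
For this subtraction set, G(n) = n mod 5 (period = max + 1 = 5).
Pile 1 (size 10): G(10) = 10 mod 5 = 0
Pile 2 (size 47): G(47) = 47 mod 5 = 2
Total Grundy value = XOR of all: 0 XOR 2 = 2

2


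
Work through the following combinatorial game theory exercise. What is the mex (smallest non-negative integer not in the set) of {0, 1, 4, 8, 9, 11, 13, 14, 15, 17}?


Set = {0, 1, 4, 8, 9, 11, 13, 14, 15, 17}
0 is in the set.
1 is in the set.
2 is NOT in the set. This is the mex.
mex = 2

2


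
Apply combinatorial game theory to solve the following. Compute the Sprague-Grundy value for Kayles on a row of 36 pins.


Kayles: a move removes 1 or 2 adjacent pins from a contiguous row.
Removing pins from a row of k leaves two independent rows (a, b) with a + b = k - 1 (one pin) or a + b = k - 2 (two pins); an end removal gives a = 0.
By Sprague-Grundy, G(k) = mex{ G(a) XOR G(b) } over all these splits. G(0) = 0.
G(1): splits (0,0):0^0=0 -> mex({0}) = 1
G(2): splits (0,1):0^1=1 (0,0):0^0=0 -> mex({0, 1}) = 2
G(3): splits (0,2):0^2=2 (1,1):1^1=0 (0,1):0^1=1 -> mex({0, 1, 2}) = 3
G(4): splits (0,3):0^3=3 (1,2):1^2=3 (0,2):0^2=2 (1,1):1^1=0 -> mex({0, 2, 3}) = 1
G(5): splits (0,4):0^1=1 (1,3):1^3=2 (2,2):2^2=0 (0,3):0^3=3 (1,2):1^2=3 -> mex({0, 1, 2, 3}) = 4
G(6) = mex({0, 1, 2, 4}) = 3
G(7) = mex({0, 1, 3, 4, 5}) = 2
G(8) = mex({0, 2, 3, 5, 6}) = 1
G(9) = mex({0, 1, 2, 3, 6, 7}) = 4
G(10) = mex({0, 1, 3, 4, 5, 7}) = 2
G(11) = mex({0, 1, 2, 3, 4, 5}) = 6
G(12) = mex({0, 1, 2, 3, 5, 6, 7}) = 4
G(13) = mex({0, 2, 3, 4, 6, 7}) = 1
G(14) = mex({0, 1, 4, 5, 6, 7}) = 2
G(15) = mex({0, 1, 2, 3, 4, 5, 6}) = 7
G(16) = mex({0, 2, 3, 5, 6, 7}) = 1
G(17) = mex({0, 1, 2, 3, 5, 6, 7}) = 4
G(18) = mex({0, 1, 2, 4, 5, 6}) = 3
G(19) = mex({0, 1, 3, 4, 5, 7}) = 2
G(20) = mex({0, 2, 3, 4, 5, 6, 7}) = 1
G(21) = mex({0, 1, 2, 3, 5, 6, 7}) = 4
G(22) = mex({0, 1, 2, 3, 4, 5, 7}) = 6
G(23) = mex({0, 1, 2, 3, 4, 5, 6}) = 7
G(24) = mex({0, 1, 2, 3, 5, 6, 7}) = 4
G(25) = mex({0, 2, 3, 4, 6, 7}) = 1
G(26) = mex({0, 1, 3, 4, 5, 6, 7}) = 2
G(27) = mex({0, 1, 2, 3, 4, 5, 6, 7}) = 8
G(28) = mex({0, 1, 2, 3, 4, 6, 7, 8}) = 5
G(29) = mex({0, 1, 2, 3, 5, 6, 7, 8, 9}) = 4
G(30) = mex({0, 1, 2, 3, 4, 5, 6, 9, 10}) = 7
G(31) = mex({0, 1, 3, 4, 5, 7, 10, 11}) = 2
G(32) = mex({0, 2, 3, 4, 5, 6, 7, 9, 11}) = 1
G(33) = mex({0, 1, 2, 3, 4, 5, 6, 7, 9, 12}) = 8
G(34) = mex({0, 1, 2, 3, 4, 5, 7, 8, 11, 12}) = 6
G(35) = mex({0, 1, 2, 3, 4, 5, 6, 8, 9, 10, 11}) = 7
G(36) = mex({0, 1, 2, 3, 5, 6, 7, 9, 10}) = 4
Therefore G(36) = 4.

4


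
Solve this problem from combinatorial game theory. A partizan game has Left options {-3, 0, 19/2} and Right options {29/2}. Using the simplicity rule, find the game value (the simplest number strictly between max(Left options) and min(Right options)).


Left options: {-3, 0, 19/2}, max = 19/2
Right options: {29/2}, min = 29/2
All options are numbers and max(Left) < min(Right), so by the simplicity theorem the value is the simplest (earliest-born) number strictly between 19/2 and 29/2.
Integers 10 through 14 all lie strictly between 19/2 and 29/2.
Among integers, the simplest (lowest birthday = smallest |n|; 0 is born on day 0, +-n on day n) is 10.
No non-integer in the interval can be simpler: if x is a non-integer in the interval, then floor(x) or ceil(x) also lies in the interval (the interval contains an integer), and both are proper prefixes of x's sign expansion, i.e. born earlier. So the game value is 10.
Game value = 10

10


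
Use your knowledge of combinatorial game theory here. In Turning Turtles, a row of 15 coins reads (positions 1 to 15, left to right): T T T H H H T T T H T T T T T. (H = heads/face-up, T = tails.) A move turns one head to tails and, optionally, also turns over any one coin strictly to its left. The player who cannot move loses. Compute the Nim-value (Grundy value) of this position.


Coins: T T T H H H T T T H T T T T T
Key fact: a single head at position k behaves exactly like a Nim heap of size k (turning it to T and optionally flipping a coin at j < k corresponds to moving the heap from k to j, or to 0), and heads combine as a disjunctive sum (two heads at the same place would cancel, matching j XOR j = 0). So the Nim-value is the XOR of the 1-indexed positions of the heads.
Face-up positions (1-indexed): [4, 5, 6, 10]
XOR 0 with 4: 0 XOR 4 = 4
XOR 4 with 5: 4 XOR 5 = 1
XOR 1 with 6: 1 XOR 6 = 7
XOR 7 with 10: 7 XOR 10 = 13
Nim-value = 13

13


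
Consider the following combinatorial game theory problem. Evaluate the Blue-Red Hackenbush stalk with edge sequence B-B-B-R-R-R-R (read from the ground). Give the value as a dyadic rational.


Edges (from ground): B-B-B-R-R-R-R
By Berlekamp's sign-expansion rule, a Blue-Red Hackenbush stalk has the value of the surreal number whose sign sequence is the edge sequence with B -> + and R -> -.
Sign sequence: +++----
Trace the sign expansion in the surreal number tree, starting from 0:
Edge 1: B (sign +) -> bounds (0, +inf), value = 1
Edge 2: B (sign +) -> bounds (1, +inf), value = 2
Edge 3: B (sign +) -> bounds (2, +inf), value = 3
Edge 4: R (sign -) -> bounds (2, 3), value = 5/2
Edge 5: R (sign -) -> bounds (2, 5/2), value = 9/4
Edge 6: R (sign -) -> bounds (2, 9/4), value = 17/8
Edge 7: R (sign -) -> bounds (2, 17/8), value = 33/16
Game value = 33/16

33/16


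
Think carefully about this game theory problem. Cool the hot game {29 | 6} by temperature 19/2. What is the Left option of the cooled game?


Original game: {29 | 6} (a switch {a | b} with a > b).
Cooling by t (for t below the temperature (a - b)/2 = 23/2) taxes each move by t: {a | b} cooled by t is {a - t | b + t}.
Cooling amount: t = 19/2
Cooled Left option: 29 - 19/2 = 39/2
Cooled Right option: 6 + 19/2 = 31/2
Cooled game: {39/2 | 31/2}
Left option = 39/2

39/2


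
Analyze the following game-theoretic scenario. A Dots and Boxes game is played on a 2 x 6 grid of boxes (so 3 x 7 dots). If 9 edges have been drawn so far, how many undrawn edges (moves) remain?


Grid: 2 x 6 boxes, i.e. 3 rows and 7 columns of dots.
Horizontal edges: (rows + 1) * cols = 3 * 6 = 18
Vertical edges: rows * (cols + 1) = 2 * 7 = 14
Total edges: 18 + 14 = 32
Edges drawn: 9
Remaining: 32 - 9 = 23

23


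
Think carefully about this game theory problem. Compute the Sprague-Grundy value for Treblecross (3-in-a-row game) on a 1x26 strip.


Treblecross: place X on empty cells; 3-in-a-row wins.
Playing within two cells of an existing X lets the opponent win at once, so sensible play treats the cells i-2..i+2 around each X as dead. The player left with no safe cell loses, so this is a normal-play take-away game on strips of safe cells.
Placing X at cell i (0-indexed) of a strip of k safe cells leaves independent strips of sizes max(0, i-2) and max(0, k-i-3). Hence G(k) = mex{ G(max(0,i-2)) XOR G(max(0,k-i-3)) : 0 <= i < k }, with G(0) = 0.
G(1): splits (0,0):0^0=0 -> mex({0}) = 1
G(2): splits (0,0):0^0=0 -> mex({0}) = 1
G(3): splits (0,0):0^0=0 -> mex({0}) = 1
G(4): splits (0,1):0^1=1 (0,0):0^0=0 -> mex({0, 1}) = 2
G(5): splits (0,2):0^1=1 (0,1):0^1=1 (0,0):0^0=0 -> mex({0, 1}) = 2
G(6) = mex({1}) = 0
G(7) = mex({0, 1, 2}) = 3
G(8) = mex({0, 1, 2}) = 3
G(9) = mex({0, 2}) = 1
G(10) = mex({0, 2, 3}) = 1
G(11) = mex({0, 3}) = 1
G(12) = mex({1, 3}) = 0
G(13) = mex({0, 1, 2, 3}) = 4
G(14) = mex({0, 1, 2}) = 3
G(15) = mex({0, 1, 2}) = 3
G(16) = mex({0, 1, 2, 4}) = 3
G(17) = mex({0, 1, 3, 4}) = 2
G(18) = mex({0, 1, 3, 4}) = 2
G(19) = mex({0, 1, 3, 5}) = 2
G(20) = mex({0, 1, 2, 3, 5}) = 4
G(21) = mex({0, 1, 2, 3, 5}) = 4
G(22) = mex({1, 2, 6}) = 0
G(23) = mex({0, 1, 2, 3, 4, 6}) = 5
G(24) = mex({0, 1, 2, 3, 4}) = 5
G(25) = mex({0, 1, 3, 4, 7}) = 2
G(26) = mex({0, 1, 3, 4, 5, 7}) = 2
Therefore G(26) = 2.

2


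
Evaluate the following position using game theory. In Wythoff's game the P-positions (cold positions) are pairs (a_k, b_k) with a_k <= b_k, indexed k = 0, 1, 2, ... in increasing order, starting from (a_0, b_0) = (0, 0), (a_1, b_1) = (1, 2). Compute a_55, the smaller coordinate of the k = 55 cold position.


By Wythoff's theorem, a_k = floor(k * phi) and b_k = floor(k * phi^2) = a_k + k, where phi = (1 + sqrt(5))/2 is the golden ratio.
phi = (1 + sqrt(5))/2 = 1.618034
k = 55
k * phi = 55 * 1.618034 = 88.991869
a_55 = floor(k * phi) = 88

88


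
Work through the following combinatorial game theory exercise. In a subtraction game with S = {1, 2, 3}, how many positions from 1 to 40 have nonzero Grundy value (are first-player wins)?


Subtraction set S = {1, 2, 3}, so G(n) = n mod 4.
G(n) = 0 when n is a multiple of 4.
Multiples of 4 in [1, 40]: 10
N-positions (nonzero Grundy) = 40 - 10 = 30

30


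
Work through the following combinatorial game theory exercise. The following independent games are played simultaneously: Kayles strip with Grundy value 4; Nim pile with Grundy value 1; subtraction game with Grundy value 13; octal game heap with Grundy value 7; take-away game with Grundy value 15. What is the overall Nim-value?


By the Sprague-Grundy theorem, the Grundy value of a sum of games is the XOR of individual Grundy values.
Kayles strip: Grundy value = 4. Running XOR: 0 XOR 4 = 4
Nim pile: Grundy value = 1. Running XOR: 4 XOR 1 = 5
subtraction game: Grundy value = 13. Running XOR: 5 XOR 13 = 8
octal game heap: Grundy value = 7. Running XOR: 8 XOR 7 = 15
take-away game: Grundy value = 15. Running XOR: 15 XOR 15 = 0
The combined Grundy value is 0.

0


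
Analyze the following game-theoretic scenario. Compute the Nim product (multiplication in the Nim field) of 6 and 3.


Nim multiplication is bilinear over XOR: (u XOR v) * w = (u*w) XOR (v*w).
So we split each operand into its bit components and XOR the pairwise Nim products.
6 = 2 + 4 (as XOR of powers of 2).
3 = 1 + 2 (as XOR of powers of 2).
Using the standard Nim-product table on single bits:
  2*2 = 3,   2*4 = 8,   2*8 = 12,
  4*4 = 6,   4*8 = 11,  8*8 = 13,
and  1*x = x (identity), k*l = l*k (commutative).
Pairwise Nim products:
  2 * 1 = 2
  2 * 2 = 3
  4 * 1 = 4
  4 * 2 = 8
XOR them: 2 XOR 3 XOR 4 XOR 8 = 13.
Result: 6 * 3 = 13 (in Nim).

13


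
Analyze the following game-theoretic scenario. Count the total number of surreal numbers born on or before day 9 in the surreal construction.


Day 0: {|} = 0 is born. Count = 1.
Day n: the number of surreal numbers born by day n is 2^(n+1) - 1.
By day 0: 2^1 - 1 = 1
By day 1: 2^2 - 1 = 3
By day 2: 2^3 - 1 = 7
By day 3: 2^4 - 1 = 15
By day 4: 2^5 - 1 = 31
By day 5: 2^6 - 1 = 63
By day 6: 2^7 - 1 = 127
By day 7: 2^8 - 1 = 255
By day 8: 2^9 - 1 = 511
By day 9: 2^10 - 1 = 1023
By day 9: 1023 surreal numbers.

1023


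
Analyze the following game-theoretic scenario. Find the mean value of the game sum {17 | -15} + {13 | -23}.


G1 = {17 | -15}, G2 = {13 | -23}
Each is a switch {a | b} with numbers a > b; its mean value is (a + b)/2, and mean value is additive over game sums: m(G1 + G2) = m(G1) + m(G2).
Mean of G1 = (17 + (-15))/2 = 2/2 = 1
Mean of G2 = (13 + (-23))/2 = -10/2 = -5
Mean of G1 + G2 = 1 + -5 = -4

-4


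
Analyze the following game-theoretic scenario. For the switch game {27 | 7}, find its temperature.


The game is {27 | 7}, a switch {a | b} with numbers a > b.
Cooling {a | b} by t gives {a - t | b + t}, which stops being hot when a - t = b + t, i.e. at t = (a - b)/2. So the temperature of a switch is (a - b)/2.
Temperature = (Left option - Right option) / 2
= (27 - (7)) / 2
= 20 / 2
= 10

10


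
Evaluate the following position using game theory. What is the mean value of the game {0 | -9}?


Game = {0 | -9}, a switch {a | b} with numbers a > b.
Its thermograph has left wall a - t and right wall b + t, which meet at t = (a - b)/2, where both equal (a + b)/2. So the mast (mean value) is at (a + b)/2.
Mean = (0 + (-9))/2 = -9/2 = -9/2

-9/2


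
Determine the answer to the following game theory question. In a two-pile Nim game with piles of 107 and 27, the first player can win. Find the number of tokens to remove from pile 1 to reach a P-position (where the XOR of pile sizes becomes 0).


Piles: 107 and 27
Current XOR: 107 XOR 27 = 112 (non-zero, so this is an N-position).
To make the XOR zero, we need to find a move that balances the piles.
For pile 1 (size 107): target = 107 XOR 112 = 27
We reduce pile 1 from 107 to 27.
Tokens removed: 107 - 27 = 80
Verification: 27 XOR 27 = 0

80


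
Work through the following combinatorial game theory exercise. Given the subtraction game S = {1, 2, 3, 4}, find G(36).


The subtraction set is S = {1, 2, 3, 4}.
G(k) = mex{ G(k - s) : s in S, s <= k }. We compute iteratively: G(0) = 0.
G(1) = mex({0}) = 1
G(2) = mex({0, 1}) = 2
G(3) = mex({0, 1, 2}) = 3
G(4) = mex({0, 1, 2, 3}) = 4
G(5) = mex({1, 2, 3, 4}) = 0
G(6) = mex({0, 2, 3, 4}) = 1
G(7) = mex({0, 1, 3, 4}) = 2
G(8) = mex({0, 1, 2, 4}) = 3
Observe that G(5)..G(8) = 0, 1, 2, 3 repeats G(0)..G(3) = 0, 1, 2, 3.
For k >= max(S) = 4, G(k) is determined by the previous 4 values G(k-4)..G(k-1); a window of 4 consecutive values has recurred shifted by 5, so by induction G(k + 5) = G(k) for all k >= 0: the sequence is periodic from the start with period 5.
One period: G(0..4) = 0, 1, 2, 3, 4.
36 mod 5 = 1, so G(36) = G(1) = 1.

1


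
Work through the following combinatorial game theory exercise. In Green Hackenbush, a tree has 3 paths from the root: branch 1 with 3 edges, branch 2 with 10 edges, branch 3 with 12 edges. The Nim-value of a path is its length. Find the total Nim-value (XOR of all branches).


The tree has 3 branches from the ground vertex.
In Green Hackenbush, the Nim-value of a simple path of length k is k.
Branch 1: length 3, Nim-value = 3
Branch 2: length 10, Nim-value = 10
Branch 3: length 12, Nim-value = 12
Total Nim-value = XOR of all branch values:
0 XOR 3 = 3
3 XOR 10 = 9
9 XOR 12 = 5
Nim-value of the tree = 5

5
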